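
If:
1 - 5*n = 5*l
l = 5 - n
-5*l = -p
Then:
No Solution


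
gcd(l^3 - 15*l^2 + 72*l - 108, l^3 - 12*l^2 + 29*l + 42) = l - 6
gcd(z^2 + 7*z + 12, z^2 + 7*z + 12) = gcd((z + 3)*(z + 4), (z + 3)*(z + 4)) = z^2 + 7*z + 12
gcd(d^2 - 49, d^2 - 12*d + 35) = d - 7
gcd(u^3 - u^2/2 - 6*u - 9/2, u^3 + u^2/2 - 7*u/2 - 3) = u^2 + 5*u/2 + 3/2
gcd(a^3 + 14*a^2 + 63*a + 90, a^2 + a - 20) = a + 5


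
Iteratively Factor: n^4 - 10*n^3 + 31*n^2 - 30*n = (n - 2)*(n^3 - 8*n^2 + 15*n) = (n - 3)*(n - 2)*(n^2 - 5*n) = n*(n - 3)*(n - 2)*(n - 5)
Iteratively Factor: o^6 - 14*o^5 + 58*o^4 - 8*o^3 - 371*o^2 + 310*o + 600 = (o + 2)*(o^5 - 16*o^4 + 90*o^3 - 188*o^2 + 5*o + 300) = (o + 1)*(o + 2)*(o^4 - 17*o^3 + 107*o^2 - 295*o + 300) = (o - 5)*(o + 1)*(o + 2)*(o^3 - 12*o^2 + 47*o - 60) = (o - 5)*(o - 4)*(o + 1)*(o + 2)*(o^2 - 8*o + 15) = (o - 5)^2*(o - 4)*(o + 1)*(o + 2)*(o - 3)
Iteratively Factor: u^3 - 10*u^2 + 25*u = (u - 5)*(u^2 - 5*u) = u*(u - 5)*(u - 5)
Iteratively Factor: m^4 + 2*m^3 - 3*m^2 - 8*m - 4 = (m - 2)*(m^3 + 4*m^2 + 5*m + 2) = (m - 2)*(m + 2)*(m^2 + 2*m + 1) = (m - 2)*(m + 1)*(m + 2)*(m + 1)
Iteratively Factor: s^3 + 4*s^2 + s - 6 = (s + 2)*(s^2 + 2*s - 3) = (s - 1)*(s + 2)*(s + 3)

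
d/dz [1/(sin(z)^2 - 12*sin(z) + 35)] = 2*(6 - sin(z))*cos(z)/(sin(z)^2 - 12*sin(z) + 35)^2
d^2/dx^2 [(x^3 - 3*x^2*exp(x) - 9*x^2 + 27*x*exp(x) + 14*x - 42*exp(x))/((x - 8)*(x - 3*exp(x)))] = 12/(x^3 - 24*x^2 + 192*x - 512)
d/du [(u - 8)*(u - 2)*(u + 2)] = 3*u^2 - 16*u - 4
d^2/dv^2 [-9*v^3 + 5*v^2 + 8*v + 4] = 10 - 54*v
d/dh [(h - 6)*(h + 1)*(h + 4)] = 3*h^2 - 2*h - 26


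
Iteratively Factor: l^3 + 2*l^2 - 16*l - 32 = (l + 2)*(l^2 - 16) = (l - 4)*(l + 2)*(l + 4)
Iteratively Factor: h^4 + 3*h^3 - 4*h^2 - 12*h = (h)*(h^3 + 3*h^2 - 4*h - 12) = h*(h - 2)*(h^2 + 5*h + 6) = h*(h - 2)*(h + 2)*(h + 3)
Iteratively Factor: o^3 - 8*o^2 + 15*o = (o)*(o^2 - 8*o + 15) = o*(o - 3)*(o - 5)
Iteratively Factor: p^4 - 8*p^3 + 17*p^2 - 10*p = (p - 2)*(p^3 - 6*p^2 + 5*p) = (p - 2)*(p - 1)*(p^2 - 5*p) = p*(p - 2)*(p - 1)*(p - 5)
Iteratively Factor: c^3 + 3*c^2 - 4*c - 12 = (c + 3)*(c^2 - 4) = (c + 2)*(c + 3)*(c - 2)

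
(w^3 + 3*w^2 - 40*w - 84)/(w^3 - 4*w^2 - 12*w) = (w + 7)/w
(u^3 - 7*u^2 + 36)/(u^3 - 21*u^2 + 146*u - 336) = (u^2 - u - 6)/(u^2 - 15*u + 56)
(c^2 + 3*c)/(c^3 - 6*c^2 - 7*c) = (c + 3)/(c^2 - 6*c - 7)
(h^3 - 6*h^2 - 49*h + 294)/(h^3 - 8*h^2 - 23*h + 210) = (h + 7)/(h + 5)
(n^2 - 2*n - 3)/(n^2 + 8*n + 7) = (n - 3)/(n + 7)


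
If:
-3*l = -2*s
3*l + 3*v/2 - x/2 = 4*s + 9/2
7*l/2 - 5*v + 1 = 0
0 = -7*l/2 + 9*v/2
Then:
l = 18/7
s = 27/7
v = 2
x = -129/7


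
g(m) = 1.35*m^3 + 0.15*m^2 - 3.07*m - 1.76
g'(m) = 4.05*m^2 + 0.3*m - 3.07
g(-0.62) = -0.12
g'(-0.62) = -1.70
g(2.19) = 6.42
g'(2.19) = 17.01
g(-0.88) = 0.14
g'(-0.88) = -0.20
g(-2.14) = -7.73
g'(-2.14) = 14.84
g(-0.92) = 0.14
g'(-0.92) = 0.08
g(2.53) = 13.30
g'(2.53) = 23.61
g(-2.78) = -21.07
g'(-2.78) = 27.40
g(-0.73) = 0.04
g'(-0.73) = -1.13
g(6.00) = 276.82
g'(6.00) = 144.53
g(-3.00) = -27.65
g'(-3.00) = 32.48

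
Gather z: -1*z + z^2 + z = z^2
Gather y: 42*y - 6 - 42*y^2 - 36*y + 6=-42*y^2 + 6*y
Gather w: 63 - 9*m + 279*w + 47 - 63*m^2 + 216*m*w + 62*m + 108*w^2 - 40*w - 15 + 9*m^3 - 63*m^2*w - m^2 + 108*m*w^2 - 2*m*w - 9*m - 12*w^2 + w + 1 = 9*m^3 - 64*m^2 + 44*m + w^2*(108*m + 96) + w*(-63*m^2 + 214*m + 240) + 96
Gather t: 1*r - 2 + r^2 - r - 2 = r^2 - 4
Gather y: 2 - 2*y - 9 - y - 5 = -3*y - 12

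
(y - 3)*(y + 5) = y^2 + 2*y - 15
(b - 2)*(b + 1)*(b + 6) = b^3 + 5*b^2 - 8*b - 12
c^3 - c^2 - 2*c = c*(c - 2)*(c + 1)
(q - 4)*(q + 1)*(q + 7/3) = q^3 - 2*q^2/3 - 11*q - 28/3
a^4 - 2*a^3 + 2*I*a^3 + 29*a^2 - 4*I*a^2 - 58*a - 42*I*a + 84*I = (a - 2)*(a - 3*I)*(a - 2*I)*(a + 7*I)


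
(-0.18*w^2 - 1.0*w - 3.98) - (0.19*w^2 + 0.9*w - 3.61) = -0.37*w^2 - 1.9*w - 0.37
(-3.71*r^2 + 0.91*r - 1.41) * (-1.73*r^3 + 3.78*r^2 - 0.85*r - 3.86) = 6.4183*r^5 - 15.5981*r^4 + 9.0326*r^3 + 8.2173*r^2 - 2.3141*r + 5.4426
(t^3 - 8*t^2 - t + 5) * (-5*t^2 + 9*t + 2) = -5*t^5 + 49*t^4 - 65*t^3 - 50*t^2 + 43*t + 10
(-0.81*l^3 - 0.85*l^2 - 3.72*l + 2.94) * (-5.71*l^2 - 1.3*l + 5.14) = 4.6251*l^5 + 5.9065*l^4 + 18.1828*l^3 - 16.3204*l^2 - 22.9428*l + 15.1116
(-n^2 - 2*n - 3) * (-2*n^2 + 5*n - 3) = 2*n^4 - n^3 - n^2 - 9*n + 9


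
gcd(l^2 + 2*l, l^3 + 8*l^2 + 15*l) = l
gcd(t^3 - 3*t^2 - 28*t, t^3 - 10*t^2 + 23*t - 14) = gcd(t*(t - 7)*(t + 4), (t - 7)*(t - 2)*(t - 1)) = t - 7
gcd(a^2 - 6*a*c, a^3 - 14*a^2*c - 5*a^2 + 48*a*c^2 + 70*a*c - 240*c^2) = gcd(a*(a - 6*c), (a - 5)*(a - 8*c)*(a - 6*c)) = a - 6*c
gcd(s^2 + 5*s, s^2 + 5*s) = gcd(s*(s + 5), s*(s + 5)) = s^2 + 5*s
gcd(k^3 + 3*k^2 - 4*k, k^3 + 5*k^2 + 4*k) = k^2 + 4*k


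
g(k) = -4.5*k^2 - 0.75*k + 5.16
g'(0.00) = -0.75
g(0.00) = 5.16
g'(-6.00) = 53.25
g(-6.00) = -152.34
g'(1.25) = -12.00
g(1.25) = -2.81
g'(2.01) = -18.84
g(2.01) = -14.53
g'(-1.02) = 8.43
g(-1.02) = 1.24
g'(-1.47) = 12.48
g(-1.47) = -3.46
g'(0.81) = -8.04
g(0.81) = 1.60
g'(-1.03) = 8.52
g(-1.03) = 1.16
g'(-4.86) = 42.99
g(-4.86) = -97.48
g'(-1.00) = 8.25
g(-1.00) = 1.41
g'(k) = -9.0*k - 0.75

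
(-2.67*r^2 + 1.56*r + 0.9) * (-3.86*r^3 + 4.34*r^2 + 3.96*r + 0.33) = 10.3062*r^5 - 17.6094*r^4 - 7.2768*r^3 + 9.2025*r^2 + 4.0788*r + 0.297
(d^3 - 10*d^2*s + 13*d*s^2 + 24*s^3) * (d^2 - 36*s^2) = d^5 - 10*d^4*s - 23*d^3*s^2 + 384*d^2*s^3 - 468*d*s^4 - 864*s^5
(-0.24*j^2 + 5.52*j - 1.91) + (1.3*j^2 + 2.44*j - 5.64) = 1.06*j^2 + 7.96*j - 7.55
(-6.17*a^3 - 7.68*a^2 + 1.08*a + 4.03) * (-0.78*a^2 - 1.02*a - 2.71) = 4.8126*a^5 + 12.2838*a^4 + 23.7119*a^3 + 16.5678*a^2 - 7.0374*a - 10.9213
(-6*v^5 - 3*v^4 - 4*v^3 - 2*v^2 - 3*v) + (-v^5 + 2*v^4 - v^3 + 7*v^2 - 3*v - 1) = -7*v^5 - v^4 - 5*v^3 + 5*v^2 - 6*v - 1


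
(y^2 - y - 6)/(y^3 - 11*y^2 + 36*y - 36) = (y + 2)/(y^2 - 8*y + 12)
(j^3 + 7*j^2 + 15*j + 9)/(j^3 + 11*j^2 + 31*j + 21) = (j + 3)/(j + 7)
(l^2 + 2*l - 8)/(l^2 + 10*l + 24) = (l - 2)/(l + 6)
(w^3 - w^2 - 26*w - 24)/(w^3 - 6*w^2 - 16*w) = (-w^3 + w^2 + 26*w + 24)/(w*(-w^2 + 6*w + 16))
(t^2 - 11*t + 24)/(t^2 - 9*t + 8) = (t - 3)/(t - 1)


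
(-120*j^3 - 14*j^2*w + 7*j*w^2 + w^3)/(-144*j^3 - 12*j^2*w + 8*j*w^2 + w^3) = (5*j + w)/(6*j + w)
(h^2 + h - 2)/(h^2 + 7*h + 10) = (h - 1)/(h + 5)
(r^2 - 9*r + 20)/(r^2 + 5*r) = (r^2 - 9*r + 20)/(r*(r + 5))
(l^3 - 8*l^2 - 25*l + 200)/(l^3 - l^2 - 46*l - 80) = (l - 5)/(l + 2)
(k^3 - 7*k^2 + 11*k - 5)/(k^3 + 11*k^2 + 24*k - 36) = (k^2 - 6*k + 5)/(k^2 + 12*k + 36)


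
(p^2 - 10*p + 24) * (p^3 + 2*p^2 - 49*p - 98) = p^5 - 8*p^4 - 45*p^3 + 440*p^2 - 196*p - 2352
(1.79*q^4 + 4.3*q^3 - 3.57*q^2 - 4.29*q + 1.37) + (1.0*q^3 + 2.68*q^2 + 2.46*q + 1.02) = 1.79*q^4 + 5.3*q^3 - 0.89*q^2 - 1.83*q + 2.39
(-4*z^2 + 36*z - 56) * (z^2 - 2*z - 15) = -4*z^4 + 44*z^3 - 68*z^2 - 428*z + 840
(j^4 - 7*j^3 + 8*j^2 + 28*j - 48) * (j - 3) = j^5 - 10*j^4 + 29*j^3 + 4*j^2 - 132*j + 144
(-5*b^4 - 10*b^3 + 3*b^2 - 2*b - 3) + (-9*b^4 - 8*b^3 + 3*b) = -14*b^4 - 18*b^3 + 3*b^2 + b - 3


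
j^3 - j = j*(j - 1)*(j + 1)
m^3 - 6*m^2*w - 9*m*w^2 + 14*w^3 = (m - 7*w)*(m - w)*(m + 2*w)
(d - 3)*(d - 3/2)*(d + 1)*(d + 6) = d^4 + 5*d^3/2 - 21*d^2 + 9*d/2 + 27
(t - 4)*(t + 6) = t^2 + 2*t - 24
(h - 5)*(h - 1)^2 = h^3 - 7*h^2 + 11*h - 5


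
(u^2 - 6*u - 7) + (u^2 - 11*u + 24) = 2*u^2 - 17*u + 17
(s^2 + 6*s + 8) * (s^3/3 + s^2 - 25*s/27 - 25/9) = s^5/3 + 3*s^4 + 209*s^3/27 - s^2/3 - 650*s/27 - 200/9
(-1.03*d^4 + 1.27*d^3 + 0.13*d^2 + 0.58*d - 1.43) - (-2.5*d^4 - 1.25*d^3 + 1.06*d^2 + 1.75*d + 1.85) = 1.47*d^4 + 2.52*d^3 - 0.93*d^2 - 1.17*d - 3.28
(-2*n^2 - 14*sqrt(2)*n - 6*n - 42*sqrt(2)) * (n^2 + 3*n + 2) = -2*n^4 - 14*sqrt(2)*n^3 - 12*n^3 - 84*sqrt(2)*n^2 - 22*n^2 - 154*sqrt(2)*n - 12*n - 84*sqrt(2)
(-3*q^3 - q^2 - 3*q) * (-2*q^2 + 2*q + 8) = 6*q^5 - 4*q^4 - 20*q^3 - 14*q^2 - 24*q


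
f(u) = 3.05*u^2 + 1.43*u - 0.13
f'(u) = 6.1*u + 1.43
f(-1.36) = 3.57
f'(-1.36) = -6.87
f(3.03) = 32.20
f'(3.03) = 19.91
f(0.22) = 0.33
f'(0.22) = 2.77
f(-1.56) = 5.06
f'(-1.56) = -8.09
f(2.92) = 30.05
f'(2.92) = 19.24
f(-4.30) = 50.12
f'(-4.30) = -24.80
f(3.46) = 41.33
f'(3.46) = 22.54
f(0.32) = 0.64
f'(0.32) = 3.38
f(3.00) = 31.61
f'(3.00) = 19.73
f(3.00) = 31.61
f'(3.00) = 19.73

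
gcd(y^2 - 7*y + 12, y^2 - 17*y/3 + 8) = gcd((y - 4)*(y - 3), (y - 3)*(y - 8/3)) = y - 3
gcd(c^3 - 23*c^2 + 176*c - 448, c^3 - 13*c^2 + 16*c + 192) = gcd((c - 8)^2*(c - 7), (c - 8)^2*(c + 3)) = c^2 - 16*c + 64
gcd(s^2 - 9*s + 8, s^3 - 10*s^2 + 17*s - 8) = s^2 - 9*s + 8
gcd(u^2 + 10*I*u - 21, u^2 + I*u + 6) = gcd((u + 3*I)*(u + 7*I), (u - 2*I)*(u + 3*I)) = u + 3*I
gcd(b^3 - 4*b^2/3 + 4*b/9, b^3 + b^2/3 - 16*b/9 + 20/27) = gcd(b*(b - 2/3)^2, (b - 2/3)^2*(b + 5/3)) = b^2 - 4*b/3 + 4/9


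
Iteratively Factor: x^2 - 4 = (x + 2)*(x - 2)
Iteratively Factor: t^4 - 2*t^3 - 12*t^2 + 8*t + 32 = (t + 2)*(t^3 - 4*t^2 - 4*t + 16) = (t - 2)*(t + 2)*(t^2 - 2*t - 8) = (t - 2)*(t + 2)^2*(t - 4)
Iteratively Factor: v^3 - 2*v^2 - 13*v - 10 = (v - 5)*(v^2 + 3*v + 2) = (v - 5)*(v + 2)*(v + 1)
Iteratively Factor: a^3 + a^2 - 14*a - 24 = (a - 4)*(a^2 + 5*a + 6) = (a - 4)*(a + 3)*(a + 2)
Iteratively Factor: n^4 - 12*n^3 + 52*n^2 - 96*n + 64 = (n - 2)*(n^3 - 10*n^2 + 32*n - 32) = (n - 2)^2*(n^2 - 8*n + 16) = (n - 4)*(n - 2)^2*(n - 4)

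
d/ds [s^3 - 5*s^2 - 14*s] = 3*s^2 - 10*s - 14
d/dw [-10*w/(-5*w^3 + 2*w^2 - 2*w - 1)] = 10*(-10*w^3 + 2*w^2 + 1)/(25*w^6 - 20*w^5 + 24*w^4 + 2*w^3 + 4*w + 1)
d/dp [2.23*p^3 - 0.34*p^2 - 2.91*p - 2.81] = 6.69*p^2 - 0.68*p - 2.91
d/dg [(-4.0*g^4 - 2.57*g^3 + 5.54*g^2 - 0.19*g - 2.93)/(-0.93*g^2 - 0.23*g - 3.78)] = (7.44*g^5 + 5.1501*g^4 + 61.6622*g^3 + 27.6929*g^2 - 47.3322*g + 0.0442999999999999)/(0.8649*g^4 + 0.4278*g^3 + 7.0837*g^2 + 1.7388*g + 14.2884)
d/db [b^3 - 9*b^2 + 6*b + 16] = 3*b^2 - 18*b + 6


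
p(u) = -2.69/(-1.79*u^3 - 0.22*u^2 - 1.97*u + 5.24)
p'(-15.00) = -0.00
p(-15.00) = -0.00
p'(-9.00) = -0.00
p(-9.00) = -0.00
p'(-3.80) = -0.02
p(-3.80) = -0.02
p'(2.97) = -0.06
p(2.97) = 0.05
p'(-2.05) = -0.11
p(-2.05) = -0.11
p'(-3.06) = -0.04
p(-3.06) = -0.04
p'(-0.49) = -0.20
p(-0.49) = -0.42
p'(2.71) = -0.08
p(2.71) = 0.07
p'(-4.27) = -0.01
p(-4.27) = -0.02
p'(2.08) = -0.28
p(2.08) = 0.17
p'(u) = -2.69*(5.37*u^2 + 0.44*u + 1.97)/(-1.79*u^3 - 0.22*u^2 - 1.97*u + 5.24)^2 = (-14.4453*u^2 - 1.1836*u - 5.2993)/(1.79*u^3 + 0.22*u^2 + 1.97*u - 5.24)^2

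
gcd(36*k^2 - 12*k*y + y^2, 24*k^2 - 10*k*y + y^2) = -6*k + y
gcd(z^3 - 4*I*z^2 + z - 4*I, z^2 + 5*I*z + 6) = z - I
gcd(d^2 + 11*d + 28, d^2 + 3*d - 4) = d + 4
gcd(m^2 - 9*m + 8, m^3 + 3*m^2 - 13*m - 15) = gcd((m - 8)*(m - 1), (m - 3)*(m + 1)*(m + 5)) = 1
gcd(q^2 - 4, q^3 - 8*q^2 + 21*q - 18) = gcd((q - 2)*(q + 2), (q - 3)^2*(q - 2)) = q - 2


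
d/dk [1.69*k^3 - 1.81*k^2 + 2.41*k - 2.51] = 5.07*k^2 - 3.62*k + 2.41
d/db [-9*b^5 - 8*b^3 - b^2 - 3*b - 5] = -45*b^4 - 24*b^2 - 2*b - 3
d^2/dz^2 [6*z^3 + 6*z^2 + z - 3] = 36*z + 12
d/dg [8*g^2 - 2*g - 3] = 16*g - 2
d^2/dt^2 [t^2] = 2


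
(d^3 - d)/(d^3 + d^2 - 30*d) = (d^2 - 1)/(d^2 + d - 30)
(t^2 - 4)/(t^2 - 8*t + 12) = (t + 2)/(t - 6)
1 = 1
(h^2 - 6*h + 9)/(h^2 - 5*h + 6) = (h - 3)/(h - 2)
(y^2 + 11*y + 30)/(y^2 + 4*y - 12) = (y + 5)/(y - 2)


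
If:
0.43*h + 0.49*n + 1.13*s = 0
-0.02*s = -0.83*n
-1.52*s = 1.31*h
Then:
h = 0.00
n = 0.00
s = 0.00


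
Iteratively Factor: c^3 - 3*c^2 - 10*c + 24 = (c - 4)*(c^2 + c - 6) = (c - 4)*(c - 2)*(c + 3)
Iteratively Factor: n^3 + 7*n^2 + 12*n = (n + 3)*(n^2 + 4*n) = (n + 3)*(n + 4)*(n)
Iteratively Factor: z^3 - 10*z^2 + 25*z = (z - 5)*(z^2 - 5*z) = z*(z - 5)*(z - 5)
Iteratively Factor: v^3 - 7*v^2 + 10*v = (v - 2)*(v^2 - 5*v) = v*(v - 2)*(v - 5)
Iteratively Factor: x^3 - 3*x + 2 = (x - 1)*(x^2 + x - 2) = (x - 1)^2*(x + 2)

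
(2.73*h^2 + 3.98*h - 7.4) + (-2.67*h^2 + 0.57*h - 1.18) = 0.0600000000000001*h^2 + 4.55*h - 8.58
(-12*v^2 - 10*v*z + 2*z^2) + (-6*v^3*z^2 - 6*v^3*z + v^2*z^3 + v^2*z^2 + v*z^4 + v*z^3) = -6*v^3*z^2 - 6*v^3*z + v^2*z^3 + v^2*z^2 - 12*v^2 + v*z^4 + v*z^3 - 10*v*z + 2*z^2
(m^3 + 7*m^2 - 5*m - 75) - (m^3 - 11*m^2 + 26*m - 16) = 18*m^2 - 31*m - 59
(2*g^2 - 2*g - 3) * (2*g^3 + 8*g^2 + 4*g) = 4*g^5 + 12*g^4 - 14*g^3 - 32*g^2 - 12*g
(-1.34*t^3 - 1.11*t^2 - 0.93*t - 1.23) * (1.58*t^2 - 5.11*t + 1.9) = -2.1172*t^5 + 5.0936*t^4 + 1.6567*t^3 + 0.6999*t^2 + 4.5183*t - 2.337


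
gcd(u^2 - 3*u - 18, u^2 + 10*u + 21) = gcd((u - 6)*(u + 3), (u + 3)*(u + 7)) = u + 3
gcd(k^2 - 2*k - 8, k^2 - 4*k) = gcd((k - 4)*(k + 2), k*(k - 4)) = k - 4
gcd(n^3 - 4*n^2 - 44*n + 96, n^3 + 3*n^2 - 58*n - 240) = n^2 - 2*n - 48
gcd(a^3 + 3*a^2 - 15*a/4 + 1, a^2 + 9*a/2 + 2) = a + 4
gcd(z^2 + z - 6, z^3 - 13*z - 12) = z + 3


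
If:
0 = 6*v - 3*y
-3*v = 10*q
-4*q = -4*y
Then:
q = 0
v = 0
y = 0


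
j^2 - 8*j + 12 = (j - 6)*(j - 2)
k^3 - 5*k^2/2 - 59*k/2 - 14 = (k - 7)*(k + 1/2)*(k + 4)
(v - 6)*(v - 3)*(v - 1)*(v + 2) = v^4 - 8*v^3 + 7*v^2 + 36*v - 36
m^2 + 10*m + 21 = (m + 3)*(m + 7)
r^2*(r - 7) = r^3 - 7*r^2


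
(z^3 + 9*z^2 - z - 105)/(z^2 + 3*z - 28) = (z^2 + 2*z - 15)/(z - 4)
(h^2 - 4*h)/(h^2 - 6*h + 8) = h/(h - 2)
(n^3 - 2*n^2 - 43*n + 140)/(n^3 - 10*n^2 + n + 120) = (n^2 + 3*n - 28)/(n^2 - 5*n - 24)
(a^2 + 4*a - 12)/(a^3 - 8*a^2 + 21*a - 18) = (a + 6)/(a^2 - 6*a + 9)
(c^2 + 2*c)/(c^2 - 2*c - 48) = c*(c + 2)/(c^2 - 2*c - 48)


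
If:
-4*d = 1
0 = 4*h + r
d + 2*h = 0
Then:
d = -1/4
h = 1/8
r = -1/2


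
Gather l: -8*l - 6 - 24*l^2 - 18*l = -24*l^2 - 26*l - 6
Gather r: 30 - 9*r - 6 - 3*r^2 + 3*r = -3*r^2 - 6*r + 24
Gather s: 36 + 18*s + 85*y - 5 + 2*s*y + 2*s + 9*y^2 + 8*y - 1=s*(2*y + 20) + 9*y^2 + 93*y + 30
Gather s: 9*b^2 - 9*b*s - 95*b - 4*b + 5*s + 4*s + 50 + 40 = 9*b^2 - 99*b + s*(9 - 9*b) + 90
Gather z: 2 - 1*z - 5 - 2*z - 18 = -3*z - 21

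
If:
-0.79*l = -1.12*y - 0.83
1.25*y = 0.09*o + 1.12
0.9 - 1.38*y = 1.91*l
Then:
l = 0.67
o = -16.20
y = -0.27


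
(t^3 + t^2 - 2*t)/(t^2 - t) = t + 2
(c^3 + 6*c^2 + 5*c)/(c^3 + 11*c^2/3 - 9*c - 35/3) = 3*c/(3*c - 7)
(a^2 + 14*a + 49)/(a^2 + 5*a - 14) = (a + 7)/(a - 2)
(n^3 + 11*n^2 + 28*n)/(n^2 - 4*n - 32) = n*(n + 7)/(n - 8)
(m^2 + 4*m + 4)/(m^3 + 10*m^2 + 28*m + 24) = 1/(m + 6)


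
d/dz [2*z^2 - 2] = 4*z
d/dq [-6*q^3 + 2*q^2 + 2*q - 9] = -18*q^2 + 4*q + 2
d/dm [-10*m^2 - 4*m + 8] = -20*m - 4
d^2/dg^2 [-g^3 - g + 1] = -6*g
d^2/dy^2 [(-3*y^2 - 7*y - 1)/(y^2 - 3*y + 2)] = 2*(-16*y^3 + 15*y^2 + 51*y - 61)/(y^6 - 9*y^5 + 33*y^4 - 63*y^3 + 66*y^2 - 36*y + 8)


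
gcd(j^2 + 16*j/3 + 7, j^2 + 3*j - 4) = 1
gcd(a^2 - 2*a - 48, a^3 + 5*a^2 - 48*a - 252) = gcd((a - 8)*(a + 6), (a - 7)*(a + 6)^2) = a + 6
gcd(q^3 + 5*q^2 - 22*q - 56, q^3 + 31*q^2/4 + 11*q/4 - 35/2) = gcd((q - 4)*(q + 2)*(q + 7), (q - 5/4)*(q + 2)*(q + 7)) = q^2 + 9*q + 14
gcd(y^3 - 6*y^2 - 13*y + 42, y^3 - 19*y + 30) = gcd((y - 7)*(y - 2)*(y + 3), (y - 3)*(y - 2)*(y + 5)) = y - 2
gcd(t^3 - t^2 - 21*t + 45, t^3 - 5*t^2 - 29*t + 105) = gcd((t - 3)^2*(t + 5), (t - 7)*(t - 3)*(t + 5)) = t^2 + 2*t - 15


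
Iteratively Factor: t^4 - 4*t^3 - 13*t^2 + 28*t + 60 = (t - 5)*(t^3 + t^2 - 8*t - 12) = (t - 5)*(t + 2)*(t^2 - t - 6) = (t - 5)*(t + 2)^2*(t - 3)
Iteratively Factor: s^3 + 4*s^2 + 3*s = (s)*(s^2 + 4*s + 3) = s*(s + 1)*(s + 3)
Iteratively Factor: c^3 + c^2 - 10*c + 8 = (c - 2)*(c^2 + 3*c - 4) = (c - 2)*(c - 1)*(c + 4)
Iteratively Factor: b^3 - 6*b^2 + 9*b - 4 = (b - 4)*(b^2 - 2*b + 1) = (b - 4)*(b - 1)*(b - 1)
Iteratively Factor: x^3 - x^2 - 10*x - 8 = (x + 1)*(x^2 - 2*x - 8) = (x + 1)*(x + 2)*(x - 4)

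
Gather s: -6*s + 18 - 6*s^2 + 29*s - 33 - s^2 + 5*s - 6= -7*s^2 + 28*s - 21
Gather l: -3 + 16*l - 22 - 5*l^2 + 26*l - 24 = -5*l^2 + 42*l - 49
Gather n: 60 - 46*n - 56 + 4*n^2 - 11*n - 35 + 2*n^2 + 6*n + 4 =6*n^2 - 51*n - 27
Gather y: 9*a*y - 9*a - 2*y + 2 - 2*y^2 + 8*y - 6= -9*a - 2*y^2 + y*(9*a + 6) - 4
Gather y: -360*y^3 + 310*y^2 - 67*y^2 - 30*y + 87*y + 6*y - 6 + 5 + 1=-360*y^3 + 243*y^2 + 63*y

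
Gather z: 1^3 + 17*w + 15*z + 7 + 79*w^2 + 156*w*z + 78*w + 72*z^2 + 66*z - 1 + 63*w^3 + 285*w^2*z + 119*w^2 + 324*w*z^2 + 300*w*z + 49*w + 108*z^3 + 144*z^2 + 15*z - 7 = 63*w^3 + 198*w^2 + 144*w + 108*z^3 + z^2*(324*w + 216) + z*(285*w^2 + 456*w + 96)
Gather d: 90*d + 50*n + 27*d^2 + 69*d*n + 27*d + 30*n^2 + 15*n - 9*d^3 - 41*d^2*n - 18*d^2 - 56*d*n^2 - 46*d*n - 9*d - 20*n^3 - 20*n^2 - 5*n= -9*d^3 + d^2*(9 - 41*n) + d*(-56*n^2 + 23*n + 108) - 20*n^3 + 10*n^2 + 60*n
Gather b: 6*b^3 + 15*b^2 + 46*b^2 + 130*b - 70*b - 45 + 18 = 6*b^3 + 61*b^2 + 60*b - 27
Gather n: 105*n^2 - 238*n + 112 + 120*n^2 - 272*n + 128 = 225*n^2 - 510*n + 240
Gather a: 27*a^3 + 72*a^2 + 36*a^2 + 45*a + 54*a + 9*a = 27*a^3 + 108*a^2 + 108*a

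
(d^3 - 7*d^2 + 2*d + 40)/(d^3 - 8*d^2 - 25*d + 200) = (d^2 - 2*d - 8)/(d^2 - 3*d - 40)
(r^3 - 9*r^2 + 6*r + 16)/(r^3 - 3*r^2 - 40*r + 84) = (r^2 - 7*r - 8)/(r^2 - r - 42)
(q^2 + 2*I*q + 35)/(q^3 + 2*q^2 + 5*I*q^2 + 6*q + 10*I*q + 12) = (q^2 + 2*I*q + 35)/(q^3 + q^2*(2 + 5*I) + q*(6 + 10*I) + 12)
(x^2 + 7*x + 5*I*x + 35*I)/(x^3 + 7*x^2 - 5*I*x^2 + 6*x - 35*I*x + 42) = (x + 5*I)/(x^2 - 5*I*x + 6)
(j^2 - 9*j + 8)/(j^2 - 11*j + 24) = (j - 1)/(j - 3)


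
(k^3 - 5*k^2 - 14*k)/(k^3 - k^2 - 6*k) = (k - 7)/(k - 3)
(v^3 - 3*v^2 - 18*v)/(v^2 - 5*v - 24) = v*(v - 6)/(v - 8)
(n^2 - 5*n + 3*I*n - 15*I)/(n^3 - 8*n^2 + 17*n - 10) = (n + 3*I)/(n^2 - 3*n + 2)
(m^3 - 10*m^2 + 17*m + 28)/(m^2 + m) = m - 11 + 28/m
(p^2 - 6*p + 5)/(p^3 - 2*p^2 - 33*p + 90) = (p - 1)/(p^2 + 3*p - 18)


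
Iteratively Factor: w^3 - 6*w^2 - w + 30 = (w - 3)*(w^2 - 3*w - 10) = (w - 3)*(w + 2)*(w - 5)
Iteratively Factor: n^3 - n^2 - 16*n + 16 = (n - 4)*(n^2 + 3*n - 4) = (n - 4)*(n - 1)*(n + 4)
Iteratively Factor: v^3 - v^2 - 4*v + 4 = (v - 1)*(v^2 - 4) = (v - 2)*(v - 1)*(v + 2)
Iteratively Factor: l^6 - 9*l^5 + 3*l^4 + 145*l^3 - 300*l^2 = (l - 3)*(l^5 - 6*l^4 - 15*l^3 + 100*l^2) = (l - 3)*(l + 4)*(l^4 - 10*l^3 + 25*l^2) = (l - 5)*(l - 3)*(l + 4)*(l^3 - 5*l^2) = (l - 5)^2*(l - 3)*(l + 4)*(l^2) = l*(l - 5)^2*(l - 3)*(l + 4)*(l)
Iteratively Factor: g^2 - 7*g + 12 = (g - 3)*(g - 4)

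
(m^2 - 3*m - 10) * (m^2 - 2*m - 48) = m^4 - 5*m^3 - 52*m^2 + 164*m + 480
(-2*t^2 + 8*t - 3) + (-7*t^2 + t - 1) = -9*t^2 + 9*t - 4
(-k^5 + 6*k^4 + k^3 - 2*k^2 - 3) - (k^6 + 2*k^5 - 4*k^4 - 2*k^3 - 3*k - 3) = -k^6 - 3*k^5 + 10*k^4 + 3*k^3 - 2*k^2 + 3*k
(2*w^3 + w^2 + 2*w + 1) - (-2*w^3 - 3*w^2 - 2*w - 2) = 4*w^3 + 4*w^2 + 4*w + 3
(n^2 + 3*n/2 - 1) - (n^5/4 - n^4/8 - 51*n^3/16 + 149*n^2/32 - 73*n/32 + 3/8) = -n^5/4 + n^4/8 + 51*n^3/16 - 117*n^2/32 + 121*n/32 - 11/8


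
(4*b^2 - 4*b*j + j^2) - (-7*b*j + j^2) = 4*b^2 + 3*b*j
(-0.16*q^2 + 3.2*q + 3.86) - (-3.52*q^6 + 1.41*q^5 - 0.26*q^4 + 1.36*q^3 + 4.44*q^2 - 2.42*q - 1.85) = 3.52*q^6 - 1.41*q^5 + 0.26*q^4 - 1.36*q^3 - 4.6*q^2 + 5.62*q + 5.71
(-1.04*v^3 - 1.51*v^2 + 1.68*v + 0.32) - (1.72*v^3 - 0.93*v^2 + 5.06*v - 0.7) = -2.76*v^3 - 0.58*v^2 - 3.38*v + 1.02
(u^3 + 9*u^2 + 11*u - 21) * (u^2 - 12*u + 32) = u^5 - 3*u^4 - 65*u^3 + 135*u^2 + 604*u - 672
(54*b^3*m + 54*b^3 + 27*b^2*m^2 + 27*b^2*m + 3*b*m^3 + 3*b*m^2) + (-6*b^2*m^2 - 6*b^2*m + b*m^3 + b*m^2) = 54*b^3*m + 54*b^3 + 21*b^2*m^2 + 21*b^2*m + 4*b*m^3 + 4*b*m^2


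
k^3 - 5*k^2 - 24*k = k*(k - 8)*(k + 3)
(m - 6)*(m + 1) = m^2 - 5*m - 6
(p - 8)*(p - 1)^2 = p^3 - 10*p^2 + 17*p - 8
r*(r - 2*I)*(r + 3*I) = r^3 + I*r^2 + 6*r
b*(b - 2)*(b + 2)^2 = b^4 + 2*b^3 - 4*b^2 - 8*b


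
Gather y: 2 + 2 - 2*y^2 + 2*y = -2*y^2 + 2*y + 4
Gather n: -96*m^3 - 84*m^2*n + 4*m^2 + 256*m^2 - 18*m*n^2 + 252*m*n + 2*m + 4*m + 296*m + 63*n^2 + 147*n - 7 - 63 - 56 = -96*m^3 + 260*m^2 + 302*m + n^2*(63 - 18*m) + n*(-84*m^2 + 252*m + 147) - 126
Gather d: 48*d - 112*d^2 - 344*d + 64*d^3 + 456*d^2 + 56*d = 64*d^3 + 344*d^2 - 240*d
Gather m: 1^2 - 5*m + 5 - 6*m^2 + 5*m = 6 - 6*m^2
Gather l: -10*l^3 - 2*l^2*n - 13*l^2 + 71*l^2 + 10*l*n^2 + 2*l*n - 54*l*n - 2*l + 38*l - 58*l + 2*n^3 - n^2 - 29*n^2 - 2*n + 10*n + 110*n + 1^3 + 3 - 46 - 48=-10*l^3 + l^2*(58 - 2*n) + l*(10*n^2 - 52*n - 22) + 2*n^3 - 30*n^2 + 118*n - 90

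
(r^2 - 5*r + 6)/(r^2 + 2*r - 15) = (r - 2)/(r + 5)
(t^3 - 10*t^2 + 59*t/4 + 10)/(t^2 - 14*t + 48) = (t^2 - 2*t - 5/4)/(t - 6)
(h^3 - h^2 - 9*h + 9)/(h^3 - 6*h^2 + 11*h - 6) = (h + 3)/(h - 2)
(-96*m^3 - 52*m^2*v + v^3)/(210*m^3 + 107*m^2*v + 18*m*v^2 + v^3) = (-16*m^2 - 6*m*v + v^2)/(35*m^2 + 12*m*v + v^2)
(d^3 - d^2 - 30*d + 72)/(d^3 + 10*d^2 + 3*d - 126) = (d - 4)/(d + 7)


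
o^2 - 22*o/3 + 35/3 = (o - 5)*(o - 7/3)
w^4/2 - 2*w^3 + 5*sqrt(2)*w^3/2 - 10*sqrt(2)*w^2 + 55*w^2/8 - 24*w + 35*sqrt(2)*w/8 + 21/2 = (w/2 + sqrt(2))*(w - 7/2)*(w - 1/2)*(w + 3*sqrt(2))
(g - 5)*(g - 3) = g^2 - 8*g + 15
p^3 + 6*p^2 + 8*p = p*(p + 2)*(p + 4)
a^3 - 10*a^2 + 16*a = a*(a - 8)*(a - 2)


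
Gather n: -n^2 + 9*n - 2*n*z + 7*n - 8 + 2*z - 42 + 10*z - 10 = -n^2 + n*(16 - 2*z) + 12*z - 60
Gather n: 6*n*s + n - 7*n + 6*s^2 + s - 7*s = n*(6*s - 6) + 6*s^2 - 6*s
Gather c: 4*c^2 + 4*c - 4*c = 4*c^2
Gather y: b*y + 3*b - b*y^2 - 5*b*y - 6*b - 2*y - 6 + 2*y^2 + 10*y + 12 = -3*b + y^2*(2 - b) + y*(8 - 4*b) + 6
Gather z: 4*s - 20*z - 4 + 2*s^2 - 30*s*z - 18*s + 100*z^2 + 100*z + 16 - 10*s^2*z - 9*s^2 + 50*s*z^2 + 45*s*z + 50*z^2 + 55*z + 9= -7*s^2 - 14*s + z^2*(50*s + 150) + z*(-10*s^2 + 15*s + 135) + 21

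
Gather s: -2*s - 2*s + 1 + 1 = 2 - 4*s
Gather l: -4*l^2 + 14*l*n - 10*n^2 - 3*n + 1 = -4*l^2 + 14*l*n - 10*n^2 - 3*n + 1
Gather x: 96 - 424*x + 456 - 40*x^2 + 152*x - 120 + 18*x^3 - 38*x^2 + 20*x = 18*x^3 - 78*x^2 - 252*x + 432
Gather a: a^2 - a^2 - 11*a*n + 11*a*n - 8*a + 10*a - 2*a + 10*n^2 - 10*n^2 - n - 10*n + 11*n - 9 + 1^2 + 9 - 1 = 0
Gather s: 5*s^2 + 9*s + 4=5*s^2 + 9*s + 4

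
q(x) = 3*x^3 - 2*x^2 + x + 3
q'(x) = 9*x^2 - 4*x + 1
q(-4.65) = -346.53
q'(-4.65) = 214.20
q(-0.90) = -1.71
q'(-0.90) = 11.89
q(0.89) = 4.42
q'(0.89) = 4.57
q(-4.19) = -256.98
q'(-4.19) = 175.76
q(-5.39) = -530.27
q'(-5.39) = 284.03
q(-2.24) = -42.99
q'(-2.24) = 55.12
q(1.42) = 8.98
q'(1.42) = 13.47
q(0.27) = 3.18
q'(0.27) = 0.58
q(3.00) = 69.00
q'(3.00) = 70.00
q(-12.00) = -5481.00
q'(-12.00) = 1345.00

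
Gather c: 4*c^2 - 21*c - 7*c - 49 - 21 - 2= 4*c^2 - 28*c - 72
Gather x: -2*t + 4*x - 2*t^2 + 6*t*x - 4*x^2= -2*t^2 - 2*t - 4*x^2 + x*(6*t + 4)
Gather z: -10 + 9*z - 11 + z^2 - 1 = z^2 + 9*z - 22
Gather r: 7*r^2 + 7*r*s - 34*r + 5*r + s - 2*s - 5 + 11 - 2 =7*r^2 + r*(7*s - 29) - s + 4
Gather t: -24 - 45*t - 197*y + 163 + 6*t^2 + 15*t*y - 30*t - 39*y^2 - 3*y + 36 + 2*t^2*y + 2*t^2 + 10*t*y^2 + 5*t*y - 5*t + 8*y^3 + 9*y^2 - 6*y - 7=t^2*(2*y + 8) + t*(10*y^2 + 20*y - 80) + 8*y^3 - 30*y^2 - 206*y + 168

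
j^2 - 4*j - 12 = (j - 6)*(j + 2)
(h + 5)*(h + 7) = h^2 + 12*h + 35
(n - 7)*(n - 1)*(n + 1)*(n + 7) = n^4 - 50*n^2 + 49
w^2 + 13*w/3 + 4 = (w + 4/3)*(w + 3)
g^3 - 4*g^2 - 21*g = g*(g - 7)*(g + 3)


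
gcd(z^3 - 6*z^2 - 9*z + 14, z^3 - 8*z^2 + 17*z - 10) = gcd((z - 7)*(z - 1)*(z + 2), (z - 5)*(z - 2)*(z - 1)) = z - 1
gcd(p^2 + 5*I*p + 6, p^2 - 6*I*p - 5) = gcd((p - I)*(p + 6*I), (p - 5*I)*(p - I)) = p - I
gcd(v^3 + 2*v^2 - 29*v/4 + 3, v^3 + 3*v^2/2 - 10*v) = v + 4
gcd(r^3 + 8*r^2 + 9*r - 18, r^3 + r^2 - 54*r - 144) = r^2 + 9*r + 18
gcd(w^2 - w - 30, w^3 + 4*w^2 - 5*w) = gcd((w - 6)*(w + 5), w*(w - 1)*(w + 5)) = w + 5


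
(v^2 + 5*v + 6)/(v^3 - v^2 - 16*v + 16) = (v^2 + 5*v + 6)/(v^3 - v^2 - 16*v + 16)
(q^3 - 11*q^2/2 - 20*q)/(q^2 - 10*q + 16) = q*(2*q + 5)/(2*(q - 2))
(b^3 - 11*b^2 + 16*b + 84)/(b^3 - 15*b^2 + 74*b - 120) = (b^2 - 5*b - 14)/(b^2 - 9*b + 20)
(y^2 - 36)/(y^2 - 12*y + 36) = (y + 6)/(y - 6)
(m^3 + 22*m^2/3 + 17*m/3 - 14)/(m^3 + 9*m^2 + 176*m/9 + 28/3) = 3*(m - 1)/(3*m + 2)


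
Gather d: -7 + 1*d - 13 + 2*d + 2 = 3*d - 18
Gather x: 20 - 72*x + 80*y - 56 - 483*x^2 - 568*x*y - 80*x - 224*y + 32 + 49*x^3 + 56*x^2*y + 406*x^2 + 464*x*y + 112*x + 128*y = 49*x^3 + x^2*(56*y - 77) + x*(-104*y - 40) - 16*y - 4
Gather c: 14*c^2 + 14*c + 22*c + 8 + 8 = 14*c^2 + 36*c + 16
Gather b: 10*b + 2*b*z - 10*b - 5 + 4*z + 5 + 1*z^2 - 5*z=2*b*z + z^2 - z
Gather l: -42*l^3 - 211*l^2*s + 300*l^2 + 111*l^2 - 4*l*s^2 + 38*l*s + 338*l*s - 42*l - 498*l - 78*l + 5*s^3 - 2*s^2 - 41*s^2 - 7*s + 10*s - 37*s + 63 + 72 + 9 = -42*l^3 + l^2*(411 - 211*s) + l*(-4*s^2 + 376*s - 618) + 5*s^3 - 43*s^2 - 34*s + 144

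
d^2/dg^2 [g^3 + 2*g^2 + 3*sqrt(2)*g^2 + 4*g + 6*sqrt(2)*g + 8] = 6*g + 4 + 6*sqrt(2)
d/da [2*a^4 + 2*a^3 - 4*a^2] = 2*a*(4*a^2 + 3*a - 4)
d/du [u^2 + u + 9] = 2*u + 1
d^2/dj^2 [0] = 0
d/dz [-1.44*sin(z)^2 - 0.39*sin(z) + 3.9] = -(2.88*sin(z) + 0.39)*cos(z)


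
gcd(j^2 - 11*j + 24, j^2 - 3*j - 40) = j - 8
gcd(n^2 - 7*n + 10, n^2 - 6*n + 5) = n - 5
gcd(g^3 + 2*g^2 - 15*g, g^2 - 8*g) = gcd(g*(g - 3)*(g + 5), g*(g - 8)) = g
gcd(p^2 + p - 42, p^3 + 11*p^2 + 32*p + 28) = p + 7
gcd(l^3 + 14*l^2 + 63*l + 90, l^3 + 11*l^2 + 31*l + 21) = l + 3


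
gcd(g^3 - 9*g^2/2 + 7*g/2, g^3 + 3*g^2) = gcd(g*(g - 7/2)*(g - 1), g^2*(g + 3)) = g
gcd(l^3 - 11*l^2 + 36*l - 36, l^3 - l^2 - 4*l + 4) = l - 2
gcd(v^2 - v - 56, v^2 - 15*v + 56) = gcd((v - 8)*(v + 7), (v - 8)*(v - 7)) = v - 8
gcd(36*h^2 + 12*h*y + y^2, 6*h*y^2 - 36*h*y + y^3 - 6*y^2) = 6*h + y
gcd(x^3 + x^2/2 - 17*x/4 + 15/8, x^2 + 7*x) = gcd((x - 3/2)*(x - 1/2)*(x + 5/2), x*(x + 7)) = 1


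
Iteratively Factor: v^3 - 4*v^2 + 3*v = (v - 3)*(v^2 - v) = v*(v - 3)*(v - 1)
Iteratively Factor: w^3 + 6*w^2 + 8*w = (w)*(w^2 + 6*w + 8) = w*(w + 4)*(w + 2)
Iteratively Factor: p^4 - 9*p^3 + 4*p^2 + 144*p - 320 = (p + 4)*(p^3 - 13*p^2 + 56*p - 80) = (p - 4)*(p + 4)*(p^2 - 9*p + 20) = (p - 5)*(p - 4)*(p + 4)*(p - 4)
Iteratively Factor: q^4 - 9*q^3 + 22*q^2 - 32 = (q - 4)*(q^3 - 5*q^2 + 2*q + 8) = (q - 4)*(q + 1)*(q^2 - 6*q + 8) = (q - 4)*(q - 2)*(q + 1)*(q - 4)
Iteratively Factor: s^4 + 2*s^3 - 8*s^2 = (s)*(s^3 + 2*s^2 - 8*s) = s^2*(s^2 + 2*s - 8) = s^2*(s - 2)*(s + 4)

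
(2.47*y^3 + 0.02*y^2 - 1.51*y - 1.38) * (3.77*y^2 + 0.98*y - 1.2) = 9.3119*y^5 + 2.496*y^4 - 8.6371*y^3 - 6.7064*y^2 + 0.4596*y + 1.656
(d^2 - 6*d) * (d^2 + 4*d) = d^4 - 2*d^3 - 24*d^2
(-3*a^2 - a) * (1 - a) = 3*a^3 - 2*a^2 - a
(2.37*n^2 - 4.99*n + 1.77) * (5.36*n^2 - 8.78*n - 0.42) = 12.7032*n^4 - 47.555*n^3 + 52.304*n^2 - 13.4448*n - 0.7434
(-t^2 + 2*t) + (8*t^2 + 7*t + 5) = 7*t^2 + 9*t + 5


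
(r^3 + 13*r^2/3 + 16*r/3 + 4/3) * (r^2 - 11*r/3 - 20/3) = r^5 + 2*r^4/3 - 155*r^3/9 - 424*r^2/9 - 364*r/9 - 80/9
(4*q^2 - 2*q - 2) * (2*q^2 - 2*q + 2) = 8*q^4 - 12*q^3 + 8*q^2 - 4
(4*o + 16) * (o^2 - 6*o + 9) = 4*o^3 - 8*o^2 - 60*o + 144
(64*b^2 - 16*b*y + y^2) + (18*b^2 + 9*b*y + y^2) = 82*b^2 - 7*b*y + 2*y^2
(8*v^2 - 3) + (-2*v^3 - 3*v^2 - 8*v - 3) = -2*v^3 + 5*v^2 - 8*v - 6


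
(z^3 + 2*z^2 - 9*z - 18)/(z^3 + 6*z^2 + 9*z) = (z^2 - z - 6)/(z*(z + 3))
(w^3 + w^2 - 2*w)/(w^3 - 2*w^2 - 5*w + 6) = w/(w - 3)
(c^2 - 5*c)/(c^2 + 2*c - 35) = c/(c + 7)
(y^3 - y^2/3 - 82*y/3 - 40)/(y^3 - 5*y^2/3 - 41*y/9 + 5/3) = 3*(y^2 - 2*y - 24)/(3*y^2 - 10*y + 3)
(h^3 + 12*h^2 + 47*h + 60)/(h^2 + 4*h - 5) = (h^2 + 7*h + 12)/(h - 1)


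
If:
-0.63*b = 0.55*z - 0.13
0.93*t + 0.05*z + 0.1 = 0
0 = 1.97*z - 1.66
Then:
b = -0.53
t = -0.15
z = 0.84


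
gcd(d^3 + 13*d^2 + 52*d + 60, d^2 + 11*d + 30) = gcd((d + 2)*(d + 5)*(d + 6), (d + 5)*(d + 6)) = d^2 + 11*d + 30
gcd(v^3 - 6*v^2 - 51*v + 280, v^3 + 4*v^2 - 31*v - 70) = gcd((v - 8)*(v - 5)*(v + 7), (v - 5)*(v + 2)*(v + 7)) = v^2 + 2*v - 35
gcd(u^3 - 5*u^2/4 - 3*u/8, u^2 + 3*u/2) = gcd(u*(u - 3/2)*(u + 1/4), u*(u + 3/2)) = u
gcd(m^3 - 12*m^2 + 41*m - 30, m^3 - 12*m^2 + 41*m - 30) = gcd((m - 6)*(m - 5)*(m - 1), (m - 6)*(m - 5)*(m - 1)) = m^3 - 12*m^2 + 41*m - 30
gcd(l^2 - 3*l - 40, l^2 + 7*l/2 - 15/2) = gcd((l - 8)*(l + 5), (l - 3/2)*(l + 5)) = l + 5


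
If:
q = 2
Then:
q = 2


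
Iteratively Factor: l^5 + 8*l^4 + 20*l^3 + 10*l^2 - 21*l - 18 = (l - 1)*(l^4 + 9*l^3 + 29*l^2 + 39*l + 18) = (l - 1)*(l + 3)*(l^3 + 6*l^2 + 11*l + 6) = (l - 1)*(l + 3)^2*(l^2 + 3*l + 2) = (l - 1)*(l + 1)*(l + 3)^2*(l + 2)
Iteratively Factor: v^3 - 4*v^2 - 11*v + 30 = (v - 5)*(v^2 + v - 6) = (v - 5)*(v + 3)*(v - 2)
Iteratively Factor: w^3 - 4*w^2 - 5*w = (w + 1)*(w^2 - 5*w) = w*(w + 1)*(w - 5)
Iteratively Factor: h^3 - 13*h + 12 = (h - 3)*(h^2 + 3*h - 4) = (h - 3)*(h - 1)*(h + 4)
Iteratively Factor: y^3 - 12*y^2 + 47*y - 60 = (y - 4)*(y^2 - 8*y + 15) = (y - 5)*(y - 4)*(y - 3)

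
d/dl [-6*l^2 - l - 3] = -12*l - 1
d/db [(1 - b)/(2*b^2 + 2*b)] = (b^2 - 2*b - 1)/(2*b^2*(b^2 + 2*b + 1))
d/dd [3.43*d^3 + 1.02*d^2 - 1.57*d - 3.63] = 10.29*d^2 + 2.04*d - 1.57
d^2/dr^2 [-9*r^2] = -18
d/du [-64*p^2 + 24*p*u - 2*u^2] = 24*p - 4*u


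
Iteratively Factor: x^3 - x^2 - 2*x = (x)*(x^2 - x - 2) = x*(x - 2)*(x + 1)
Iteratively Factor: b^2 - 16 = (b + 4)*(b - 4)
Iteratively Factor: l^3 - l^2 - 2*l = (l - 2)*(l^2 + l) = l*(l - 2)*(l + 1)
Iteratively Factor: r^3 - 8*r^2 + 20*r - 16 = (r - 4)*(r^2 - 4*r + 4) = (r - 4)*(r - 2)*(r - 2)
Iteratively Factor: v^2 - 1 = (v + 1)*(v - 1)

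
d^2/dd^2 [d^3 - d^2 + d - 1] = 6*d - 2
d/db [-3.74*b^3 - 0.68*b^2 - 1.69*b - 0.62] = -11.22*b^2 - 1.36*b - 1.69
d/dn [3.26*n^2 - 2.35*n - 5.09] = 6.52*n - 2.35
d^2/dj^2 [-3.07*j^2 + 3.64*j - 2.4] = -6.14000000000000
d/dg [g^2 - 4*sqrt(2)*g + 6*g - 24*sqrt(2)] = 2*g - 4*sqrt(2) + 6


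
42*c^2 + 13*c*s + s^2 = (6*c + s)*(7*c + s)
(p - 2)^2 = p^2 - 4*p + 4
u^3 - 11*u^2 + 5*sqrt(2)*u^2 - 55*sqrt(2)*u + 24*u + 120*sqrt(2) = (u - 8)*(u - 3)*(u + 5*sqrt(2))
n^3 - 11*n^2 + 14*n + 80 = (n - 8)*(n - 5)*(n + 2)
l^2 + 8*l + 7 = (l + 1)*(l + 7)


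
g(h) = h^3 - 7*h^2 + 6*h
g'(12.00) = 270.00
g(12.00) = 792.00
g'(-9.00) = 375.00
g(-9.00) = -1350.00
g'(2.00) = -10.00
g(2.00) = -8.00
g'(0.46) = 0.19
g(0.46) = 1.38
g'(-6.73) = 236.10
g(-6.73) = -662.25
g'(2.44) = -10.30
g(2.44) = -12.51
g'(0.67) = -2.03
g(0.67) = 1.18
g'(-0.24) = 9.53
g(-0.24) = -1.86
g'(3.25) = -7.81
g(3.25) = -20.11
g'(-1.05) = 24.01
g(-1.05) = -15.18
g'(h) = 3*h^2 - 14*h + 6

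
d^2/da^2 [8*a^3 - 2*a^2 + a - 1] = 48*a - 4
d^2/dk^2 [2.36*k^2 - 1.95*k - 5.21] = 4.72000000000000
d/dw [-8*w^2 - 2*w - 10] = -16*w - 2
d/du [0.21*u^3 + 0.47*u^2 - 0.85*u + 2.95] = 0.63*u^2 + 0.94*u - 0.85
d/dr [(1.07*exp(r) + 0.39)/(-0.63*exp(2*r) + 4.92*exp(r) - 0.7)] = (0.6741*exp(2*r) + 0.4914*exp(r) - 2.6678)*exp(r)/(0.3969*exp(4*r) - 6.1992*exp(3*r) + 25.0884*exp(2*r) - 6.888*exp(r) + 0.49)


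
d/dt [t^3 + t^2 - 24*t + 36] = 3*t^2 + 2*t - 24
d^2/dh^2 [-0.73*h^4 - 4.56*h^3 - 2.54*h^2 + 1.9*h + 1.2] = -8.76*h^2 - 27.36*h - 5.08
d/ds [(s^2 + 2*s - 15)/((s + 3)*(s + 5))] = 6/(s^2 + 6*s + 9)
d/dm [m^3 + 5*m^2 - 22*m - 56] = 3*m^2 + 10*m - 22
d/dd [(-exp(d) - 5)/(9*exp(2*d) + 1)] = (18*(exp(d) + 5)*exp(d) - 9*exp(2*d) - 1)*exp(d)/(9*exp(2*d) + 1)^2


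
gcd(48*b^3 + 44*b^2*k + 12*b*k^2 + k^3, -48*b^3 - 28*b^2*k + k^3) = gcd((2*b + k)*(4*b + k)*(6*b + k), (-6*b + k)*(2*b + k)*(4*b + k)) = 8*b^2 + 6*b*k + k^2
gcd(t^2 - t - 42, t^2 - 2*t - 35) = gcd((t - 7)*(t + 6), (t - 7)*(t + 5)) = t - 7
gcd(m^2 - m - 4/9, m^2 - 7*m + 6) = 1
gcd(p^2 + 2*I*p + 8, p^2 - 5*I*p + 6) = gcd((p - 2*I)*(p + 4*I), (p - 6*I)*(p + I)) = 1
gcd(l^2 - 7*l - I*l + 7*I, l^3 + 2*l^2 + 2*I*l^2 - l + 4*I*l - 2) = 1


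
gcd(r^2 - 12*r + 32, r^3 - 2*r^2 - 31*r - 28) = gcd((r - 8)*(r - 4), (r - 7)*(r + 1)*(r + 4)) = 1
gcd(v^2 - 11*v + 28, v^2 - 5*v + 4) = v - 4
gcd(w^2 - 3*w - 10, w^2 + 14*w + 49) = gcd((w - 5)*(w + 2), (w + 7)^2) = 1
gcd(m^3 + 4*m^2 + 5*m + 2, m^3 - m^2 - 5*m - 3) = m^2 + 2*m + 1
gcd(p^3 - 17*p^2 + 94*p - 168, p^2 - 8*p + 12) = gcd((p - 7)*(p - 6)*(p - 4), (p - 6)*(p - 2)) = p - 6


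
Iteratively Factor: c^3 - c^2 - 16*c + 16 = (c - 4)*(c^2 + 3*c - 4) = (c - 4)*(c - 1)*(c + 4)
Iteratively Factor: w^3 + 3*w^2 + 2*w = (w)*(w^2 + 3*w + 2) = w*(w + 1)*(w + 2)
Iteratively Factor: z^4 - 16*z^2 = (z)*(z^3 - 16*z) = z^2*(z^2 - 16) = z^2*(z - 4)*(z + 4)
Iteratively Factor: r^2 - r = (r)*(r - 1)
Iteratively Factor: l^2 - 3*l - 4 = (l + 1)*(l - 4)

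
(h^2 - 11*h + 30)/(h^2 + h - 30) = (h - 6)/(h + 6)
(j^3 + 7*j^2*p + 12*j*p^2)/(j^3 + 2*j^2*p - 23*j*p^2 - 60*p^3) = j/(j - 5*p)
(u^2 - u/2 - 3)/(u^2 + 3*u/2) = (u - 2)/u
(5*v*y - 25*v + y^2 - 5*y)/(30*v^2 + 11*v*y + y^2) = (y - 5)/(6*v + y)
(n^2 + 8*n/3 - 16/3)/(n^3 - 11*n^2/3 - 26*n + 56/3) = (3*n - 4)/(3*n^2 - 23*n + 14)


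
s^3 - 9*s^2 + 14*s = s*(s - 7)*(s - 2)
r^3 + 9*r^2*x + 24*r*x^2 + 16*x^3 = (r + x)*(r + 4*x)^2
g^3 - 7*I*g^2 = g^2*(g - 7*I)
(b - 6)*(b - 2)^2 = b^3 - 10*b^2 + 28*b - 24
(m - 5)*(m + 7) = m^2 + 2*m - 35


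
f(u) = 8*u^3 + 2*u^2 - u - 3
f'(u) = 24*u^2 + 4*u - 1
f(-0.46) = -2.90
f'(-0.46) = 2.24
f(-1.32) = -16.59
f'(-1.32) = 35.54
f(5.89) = 1695.19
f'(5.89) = 855.17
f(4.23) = 634.05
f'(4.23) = 445.35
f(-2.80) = -160.14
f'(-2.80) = 175.96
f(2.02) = 69.08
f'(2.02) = 105.01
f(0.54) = -1.70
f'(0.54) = 8.16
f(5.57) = 1435.95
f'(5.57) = 765.88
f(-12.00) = -13527.00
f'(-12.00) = 3407.00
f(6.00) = 1791.00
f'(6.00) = 887.00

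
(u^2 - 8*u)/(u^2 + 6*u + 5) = u*(u - 8)/(u^2 + 6*u + 5)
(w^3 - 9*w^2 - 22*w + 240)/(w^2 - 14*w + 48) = w + 5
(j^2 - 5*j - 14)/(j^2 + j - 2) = (j - 7)/(j - 1)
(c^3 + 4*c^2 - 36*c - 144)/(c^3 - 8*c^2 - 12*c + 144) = (c + 6)/(c - 6)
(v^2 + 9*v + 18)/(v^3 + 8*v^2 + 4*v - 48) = (v + 3)/(v^2 + 2*v - 8)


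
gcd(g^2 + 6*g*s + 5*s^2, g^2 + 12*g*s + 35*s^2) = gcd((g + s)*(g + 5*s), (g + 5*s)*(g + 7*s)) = g + 5*s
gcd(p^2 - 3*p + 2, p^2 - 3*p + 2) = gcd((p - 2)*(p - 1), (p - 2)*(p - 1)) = p^2 - 3*p + 2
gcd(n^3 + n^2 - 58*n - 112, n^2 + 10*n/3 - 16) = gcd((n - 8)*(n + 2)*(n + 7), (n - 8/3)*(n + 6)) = 1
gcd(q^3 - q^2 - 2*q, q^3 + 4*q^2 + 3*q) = q^2 + q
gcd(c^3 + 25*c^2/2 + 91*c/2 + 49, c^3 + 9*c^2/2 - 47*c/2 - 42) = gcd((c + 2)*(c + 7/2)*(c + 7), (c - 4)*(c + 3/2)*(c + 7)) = c + 7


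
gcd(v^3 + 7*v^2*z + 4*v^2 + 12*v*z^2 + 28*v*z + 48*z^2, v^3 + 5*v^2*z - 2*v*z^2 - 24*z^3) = v^2 + 7*v*z + 12*z^2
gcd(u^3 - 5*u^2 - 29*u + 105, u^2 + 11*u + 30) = u + 5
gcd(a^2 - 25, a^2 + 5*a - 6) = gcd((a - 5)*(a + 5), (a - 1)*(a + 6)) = 1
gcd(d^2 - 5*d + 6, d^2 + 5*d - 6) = 1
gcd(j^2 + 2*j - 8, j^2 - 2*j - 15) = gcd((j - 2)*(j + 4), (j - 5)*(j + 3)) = 1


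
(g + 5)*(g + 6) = g^2 + 11*g + 30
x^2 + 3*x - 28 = (x - 4)*(x + 7)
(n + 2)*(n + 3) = n^2 + 5*n + 6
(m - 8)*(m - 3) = m^2 - 11*m + 24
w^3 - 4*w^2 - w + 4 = (w - 4)*(w - 1)*(w + 1)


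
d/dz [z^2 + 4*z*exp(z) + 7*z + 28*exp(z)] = 4*z*exp(z) + 2*z + 32*exp(z) + 7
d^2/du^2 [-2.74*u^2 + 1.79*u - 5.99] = -5.48000000000000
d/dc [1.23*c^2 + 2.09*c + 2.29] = 2.46*c + 2.09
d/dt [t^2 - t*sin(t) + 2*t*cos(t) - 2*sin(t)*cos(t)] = -2*t*sin(t) - t*cos(t) + 2*t - sin(t) + 2*cos(t) - 2*cos(2*t)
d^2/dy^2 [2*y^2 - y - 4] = 4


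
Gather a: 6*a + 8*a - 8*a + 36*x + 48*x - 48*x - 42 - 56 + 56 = 6*a + 36*x - 42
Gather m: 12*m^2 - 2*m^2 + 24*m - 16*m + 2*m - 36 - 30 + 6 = 10*m^2 + 10*m - 60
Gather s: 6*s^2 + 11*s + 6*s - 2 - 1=6*s^2 + 17*s - 3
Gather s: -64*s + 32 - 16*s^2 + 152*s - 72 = -16*s^2 + 88*s - 40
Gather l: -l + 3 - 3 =-l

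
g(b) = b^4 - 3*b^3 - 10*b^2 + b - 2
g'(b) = 4*b^3 - 9*b^2 - 20*b + 1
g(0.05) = -1.98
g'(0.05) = -0.02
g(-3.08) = 77.70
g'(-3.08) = -139.65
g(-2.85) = 49.35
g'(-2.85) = -107.70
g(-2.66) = 31.11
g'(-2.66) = -84.76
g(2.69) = -77.71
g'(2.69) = -40.06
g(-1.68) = -9.71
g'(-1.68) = -9.77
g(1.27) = -20.40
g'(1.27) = -30.72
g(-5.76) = 1334.53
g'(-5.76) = -946.81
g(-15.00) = 58483.00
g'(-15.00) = -15224.00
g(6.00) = 292.00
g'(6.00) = 421.00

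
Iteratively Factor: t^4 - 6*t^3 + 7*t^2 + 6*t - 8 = (t - 4)*(t^3 - 2*t^2 - t + 2) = (t - 4)*(t - 1)*(t^2 - t - 2) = (t - 4)*(t - 1)*(t + 1)*(t - 2)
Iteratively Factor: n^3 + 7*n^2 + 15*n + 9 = (n + 3)*(n^2 + 4*n + 3) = (n + 3)^2*(n + 1)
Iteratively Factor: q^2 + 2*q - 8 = (q + 4)*(q - 2)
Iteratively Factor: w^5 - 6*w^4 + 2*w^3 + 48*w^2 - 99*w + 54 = (w - 3)*(w^4 - 3*w^3 - 7*w^2 + 27*w - 18) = (w - 3)^2*(w^3 - 7*w + 6) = (w - 3)^2*(w - 1)*(w^2 + w - 6) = (w - 3)^2*(w - 2)*(w - 1)*(w + 3)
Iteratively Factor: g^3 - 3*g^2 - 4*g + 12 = (g - 2)*(g^2 - g - 6) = (g - 3)*(g - 2)*(g + 2)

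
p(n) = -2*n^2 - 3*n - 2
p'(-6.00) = 21.00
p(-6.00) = -56.00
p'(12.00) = -51.00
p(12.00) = -326.00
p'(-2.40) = 6.60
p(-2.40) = -6.32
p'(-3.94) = 12.76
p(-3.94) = -21.23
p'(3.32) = -16.28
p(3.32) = -34.00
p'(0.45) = -4.80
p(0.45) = -3.76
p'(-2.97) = 8.88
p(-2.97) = -10.73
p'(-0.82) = 0.28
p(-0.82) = -0.88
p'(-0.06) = -2.76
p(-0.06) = -1.83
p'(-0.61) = -0.56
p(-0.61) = -0.91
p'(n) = -4*n - 3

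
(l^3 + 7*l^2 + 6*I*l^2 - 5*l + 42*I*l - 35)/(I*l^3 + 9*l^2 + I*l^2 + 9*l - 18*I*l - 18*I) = (-I*l^3 + l^2*(6 - 7*I) + l*(42 + 5*I) + 35*I)/(l^3 + l^2*(1 - 9*I) - 9*l*(2 + I) - 18)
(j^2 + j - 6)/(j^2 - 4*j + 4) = (j + 3)/(j - 2)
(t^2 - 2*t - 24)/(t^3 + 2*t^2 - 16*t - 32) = (t - 6)/(t^2 - 2*t - 8)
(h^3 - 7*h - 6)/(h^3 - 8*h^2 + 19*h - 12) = (h^2 + 3*h + 2)/(h^2 - 5*h + 4)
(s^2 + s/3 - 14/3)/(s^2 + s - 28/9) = 3*(s - 2)/(3*s - 4)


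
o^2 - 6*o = o*(o - 6)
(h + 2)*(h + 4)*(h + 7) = h^3 + 13*h^2 + 50*h + 56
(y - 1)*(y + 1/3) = y^2 - 2*y/3 - 1/3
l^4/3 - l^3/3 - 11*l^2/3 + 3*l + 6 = (l/3 + 1)*(l - 3)*(l - 2)*(l + 1)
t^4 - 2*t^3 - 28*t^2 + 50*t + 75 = (t - 5)*(t - 3)*(t + 1)*(t + 5)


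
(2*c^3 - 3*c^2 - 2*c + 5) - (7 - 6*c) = 2*c^3 - 3*c^2 + 4*c - 2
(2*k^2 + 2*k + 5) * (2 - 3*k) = -6*k^3 - 2*k^2 - 11*k + 10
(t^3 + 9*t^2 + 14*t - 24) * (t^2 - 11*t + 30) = t^5 - 2*t^4 - 55*t^3 + 92*t^2 + 684*t - 720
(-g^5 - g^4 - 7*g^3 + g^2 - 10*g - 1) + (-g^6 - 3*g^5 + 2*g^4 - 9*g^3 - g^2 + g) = -g^6 - 4*g^5 + g^4 - 16*g^3 - 9*g - 1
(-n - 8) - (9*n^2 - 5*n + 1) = -9*n^2 + 4*n - 9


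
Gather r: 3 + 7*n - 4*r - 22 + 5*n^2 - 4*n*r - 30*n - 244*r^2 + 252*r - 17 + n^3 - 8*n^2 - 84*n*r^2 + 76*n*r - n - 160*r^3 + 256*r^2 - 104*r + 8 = n^3 - 3*n^2 - 24*n - 160*r^3 + r^2*(12 - 84*n) + r*(72*n + 144) - 28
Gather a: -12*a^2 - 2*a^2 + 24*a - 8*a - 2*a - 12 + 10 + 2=-14*a^2 + 14*a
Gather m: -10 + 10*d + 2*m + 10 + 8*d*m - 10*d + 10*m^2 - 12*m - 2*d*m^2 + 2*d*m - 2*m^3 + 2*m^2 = -2*m^3 + m^2*(12 - 2*d) + m*(10*d - 10)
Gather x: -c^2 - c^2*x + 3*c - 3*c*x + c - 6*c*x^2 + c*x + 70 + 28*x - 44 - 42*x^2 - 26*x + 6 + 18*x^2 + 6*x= -c^2 + 4*c + x^2*(-6*c - 24) + x*(-c^2 - 2*c + 8) + 32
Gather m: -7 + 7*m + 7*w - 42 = 7*m + 7*w - 49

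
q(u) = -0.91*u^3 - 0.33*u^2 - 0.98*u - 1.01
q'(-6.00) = -95.30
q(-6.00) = 189.55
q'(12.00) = -402.02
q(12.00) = -1632.77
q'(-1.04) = -3.25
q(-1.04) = 0.68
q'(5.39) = -83.85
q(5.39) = -158.38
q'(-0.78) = -2.13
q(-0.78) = -0.01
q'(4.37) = -56.00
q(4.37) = -87.54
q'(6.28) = -112.79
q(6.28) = -245.56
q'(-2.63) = -18.13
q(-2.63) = 15.84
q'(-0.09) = -0.94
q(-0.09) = -0.92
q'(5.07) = -74.50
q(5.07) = -133.06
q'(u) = -2.73*u^2 - 0.66*u - 0.98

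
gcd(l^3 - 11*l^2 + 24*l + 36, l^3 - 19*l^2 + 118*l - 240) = l - 6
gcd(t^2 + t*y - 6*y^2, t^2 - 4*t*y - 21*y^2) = t + 3*y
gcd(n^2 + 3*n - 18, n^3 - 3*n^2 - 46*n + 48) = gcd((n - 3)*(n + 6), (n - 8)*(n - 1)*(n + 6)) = n + 6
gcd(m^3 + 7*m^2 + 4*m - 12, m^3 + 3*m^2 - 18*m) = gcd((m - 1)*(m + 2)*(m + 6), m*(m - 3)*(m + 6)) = m + 6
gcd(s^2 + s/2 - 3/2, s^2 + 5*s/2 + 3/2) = s + 3/2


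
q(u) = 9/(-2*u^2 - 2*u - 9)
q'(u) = 9*(4*u + 2)/(-2*u^2 - 2*u - 9)^2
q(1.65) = -0.51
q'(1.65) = 0.25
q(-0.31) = -1.05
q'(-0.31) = 0.09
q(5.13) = -0.13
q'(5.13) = 0.04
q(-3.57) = -0.33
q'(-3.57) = -0.15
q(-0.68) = -1.05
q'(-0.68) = -0.09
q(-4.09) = -0.26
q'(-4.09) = -0.11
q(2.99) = -0.27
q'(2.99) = 0.12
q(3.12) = -0.26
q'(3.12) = 0.11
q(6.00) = -0.10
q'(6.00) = 0.03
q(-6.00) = -0.13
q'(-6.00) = -0.04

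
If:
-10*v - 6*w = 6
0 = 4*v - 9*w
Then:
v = -9/19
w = -4/19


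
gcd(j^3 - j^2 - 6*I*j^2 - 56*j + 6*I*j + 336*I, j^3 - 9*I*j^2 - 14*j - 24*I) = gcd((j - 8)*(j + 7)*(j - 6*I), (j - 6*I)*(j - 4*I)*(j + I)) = j - 6*I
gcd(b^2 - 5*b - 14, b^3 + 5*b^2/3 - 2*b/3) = b + 2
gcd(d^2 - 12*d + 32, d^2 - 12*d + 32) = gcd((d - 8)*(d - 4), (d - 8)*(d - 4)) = d^2 - 12*d + 32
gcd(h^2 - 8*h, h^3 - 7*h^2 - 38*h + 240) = h - 8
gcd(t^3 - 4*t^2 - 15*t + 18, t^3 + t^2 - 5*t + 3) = t^2 + 2*t - 3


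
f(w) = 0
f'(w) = 0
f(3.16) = 0.00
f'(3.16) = 0.00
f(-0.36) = 0.00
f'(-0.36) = 0.00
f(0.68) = 0.00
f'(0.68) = 0.00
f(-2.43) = 0.00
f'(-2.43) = 0.00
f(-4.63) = 0.00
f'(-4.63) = 0.00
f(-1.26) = 0.00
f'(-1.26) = 0.00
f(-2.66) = 0.00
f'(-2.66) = 0.00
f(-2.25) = 0.00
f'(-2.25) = 0.00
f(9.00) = 0.00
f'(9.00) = 0.00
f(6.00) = 0.00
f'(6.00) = 0.00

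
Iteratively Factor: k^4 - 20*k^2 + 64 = (k - 2)*(k^3 + 2*k^2 - 16*k - 32) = (k - 2)*(k + 2)*(k^2 - 16) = (k - 2)*(k + 2)*(k + 4)*(k - 4)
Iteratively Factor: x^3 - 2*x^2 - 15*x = (x)*(x^2 - 2*x - 15) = x*(x + 3)*(x - 5)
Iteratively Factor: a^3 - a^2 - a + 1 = (a - 1)*(a^2 - 1) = (a - 1)*(a + 1)*(a - 1)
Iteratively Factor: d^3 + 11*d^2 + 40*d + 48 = (d + 4)*(d^2 + 7*d + 12) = (d + 3)*(d + 4)*(d + 4)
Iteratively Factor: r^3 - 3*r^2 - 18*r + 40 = (r - 2)*(r^2 - r - 20) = (r - 5)*(r - 2)*(r + 4)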